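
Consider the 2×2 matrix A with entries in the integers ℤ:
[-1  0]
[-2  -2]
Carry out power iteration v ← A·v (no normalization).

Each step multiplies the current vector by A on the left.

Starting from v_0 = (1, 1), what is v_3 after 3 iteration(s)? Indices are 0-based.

v_0 = (1, 1).
v_1 = A·v_0 = (-1, -4).
v_2 = A·v_1 = (1, 10).
v_3 = A·v_2 = (-1, -22).

v_3 = (-1, -22)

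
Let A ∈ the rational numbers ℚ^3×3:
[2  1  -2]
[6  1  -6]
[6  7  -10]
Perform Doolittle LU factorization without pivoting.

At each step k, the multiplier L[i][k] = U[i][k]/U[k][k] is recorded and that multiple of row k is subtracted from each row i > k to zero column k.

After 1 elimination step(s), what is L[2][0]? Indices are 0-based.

[col 0] pivot 2
  R1 -= 3*R0 → (0, -2, 0)  (L[1][0] := 3)
  R2 -= 3*R0 → (0, 4, -4)  (L[2][0] := 3)

L[2][0] = 3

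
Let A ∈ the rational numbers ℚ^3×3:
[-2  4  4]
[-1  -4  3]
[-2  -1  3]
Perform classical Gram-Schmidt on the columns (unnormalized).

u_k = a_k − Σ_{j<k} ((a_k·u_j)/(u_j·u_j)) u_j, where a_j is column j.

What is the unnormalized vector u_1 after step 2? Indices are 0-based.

u_1 = (32/9, -38/9, -13/9)

Step 1: u_0 = a_0 = (-2, -1, -2).
Step 2: u_1 = a_1 − (-2/9)·u_0 = (32/9, -38/9, -13/9).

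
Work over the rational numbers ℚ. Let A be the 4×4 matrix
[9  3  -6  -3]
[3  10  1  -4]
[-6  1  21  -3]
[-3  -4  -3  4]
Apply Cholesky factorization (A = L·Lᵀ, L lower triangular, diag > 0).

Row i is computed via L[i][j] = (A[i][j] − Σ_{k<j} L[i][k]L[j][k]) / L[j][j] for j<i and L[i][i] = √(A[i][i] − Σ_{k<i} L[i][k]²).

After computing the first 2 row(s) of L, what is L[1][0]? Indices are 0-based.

L[1][0] = 1

Step 1: L[0][0] = √(9) = 3.
  L[1][0] = (3) / L[0][0] = 1.
Step 2: L[1][1] = √(9) = 3.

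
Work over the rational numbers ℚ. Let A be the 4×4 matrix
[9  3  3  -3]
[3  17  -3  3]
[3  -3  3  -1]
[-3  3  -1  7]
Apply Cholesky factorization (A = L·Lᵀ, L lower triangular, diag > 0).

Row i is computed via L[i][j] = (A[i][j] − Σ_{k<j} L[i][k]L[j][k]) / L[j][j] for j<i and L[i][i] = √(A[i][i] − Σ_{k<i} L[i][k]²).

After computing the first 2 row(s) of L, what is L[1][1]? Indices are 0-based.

L[1][1] = 4

Step 1: L[0][0] = √(9) = 3.
  L[1][0] = (3) / L[0][0] = 1.
Step 2: L[1][1] = √(16) = 4.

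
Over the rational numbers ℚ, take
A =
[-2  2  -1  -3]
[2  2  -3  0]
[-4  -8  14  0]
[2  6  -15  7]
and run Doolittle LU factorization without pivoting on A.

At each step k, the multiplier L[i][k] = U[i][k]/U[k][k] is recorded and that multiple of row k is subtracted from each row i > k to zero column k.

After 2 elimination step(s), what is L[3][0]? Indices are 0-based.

[col 0] pivot -2
  R1 -= -1*R0 → (0, 4, -4, -3)  (L[1][0] := -1)
  R2 -= 2*R0 → (0, -12, 16, 6)  (L[2][0] := 2)
  R3 -= -1*R0 → (0, 8, -16, 4)  (L[3][0] := -1)
[col 1] pivot 4
  R2 -= -3*R1 → (0, 0, 4, -3)  (L[2][1] := -3)
  R3 -= 2*R1 → (0, 0, -8, 10)  (L[3][1] := 2)

L[3][0] = -1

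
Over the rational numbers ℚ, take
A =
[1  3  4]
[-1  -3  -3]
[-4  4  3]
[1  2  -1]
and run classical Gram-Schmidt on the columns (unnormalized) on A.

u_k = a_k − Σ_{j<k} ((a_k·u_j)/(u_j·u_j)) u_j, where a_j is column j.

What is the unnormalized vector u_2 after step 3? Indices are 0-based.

Step 1: u_0 = a_0 = (1, -1, -4, 1).
Step 2: u_1 = a_1 − (-8/19)·u_0 = (65/19, -65/19, 44/19, 46/19).
Step 3: u_2 = a_2 − (-6/19)·u_0 − (541/658)·u_1 = (989/658, -331/658, -55/329, -880/329).

u_2 = (989/658, -331/658, -55/329, -880/329)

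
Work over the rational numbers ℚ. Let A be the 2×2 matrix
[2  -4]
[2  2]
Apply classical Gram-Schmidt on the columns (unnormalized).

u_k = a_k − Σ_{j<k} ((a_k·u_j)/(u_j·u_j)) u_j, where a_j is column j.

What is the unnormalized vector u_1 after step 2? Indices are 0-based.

u_1 = (-3, 3)

Step 1: u_0 = a_0 = (2, 2).
Step 2: u_1 = a_1 − (-1/2)·u_0 = (-3, 3).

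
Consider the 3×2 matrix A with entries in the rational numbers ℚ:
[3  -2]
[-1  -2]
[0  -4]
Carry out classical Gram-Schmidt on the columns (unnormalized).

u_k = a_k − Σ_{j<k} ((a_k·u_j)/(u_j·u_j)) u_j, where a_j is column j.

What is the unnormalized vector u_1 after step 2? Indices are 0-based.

u_1 = (-4/5, -12/5, -4)

Step 1: u_0 = a_0 = (3, -1, 0).
Step 2: u_1 = a_1 − (-2/5)·u_0 = (-4/5, -12/5, -4).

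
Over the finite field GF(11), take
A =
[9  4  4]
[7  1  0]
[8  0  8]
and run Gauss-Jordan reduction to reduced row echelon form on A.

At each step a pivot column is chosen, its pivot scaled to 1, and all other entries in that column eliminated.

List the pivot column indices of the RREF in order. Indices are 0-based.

pivot(0,0)=9: scale R0 → (1, 9, 9)
  clear (1,0): R1 −= (7)R0 → (0, 4, 3)
  clear (2,0): R2 −= (8)R0 → (0, 5, 2)
pivot(1,1)=4: scale R1 → (0, 1, 9)
  clear (0,1): R0 −= (9)R1 → (1, 0, 5)
  clear (2,1): R2 −= (5)R1 → (0, 0, 1)
pivot(2,2)=1: scale R2 → (0, 0, 1)
  clear (0,2): R0 −= (5)R2 → (1, 0, 0)
  clear (1,2): R1 −= (9)R2 → (0, 1, 0)

pivot columns: 0, 1, 2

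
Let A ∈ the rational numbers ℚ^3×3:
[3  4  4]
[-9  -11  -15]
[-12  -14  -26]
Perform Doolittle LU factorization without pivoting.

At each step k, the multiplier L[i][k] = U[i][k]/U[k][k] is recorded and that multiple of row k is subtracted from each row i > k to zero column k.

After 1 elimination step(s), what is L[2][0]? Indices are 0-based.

L[2][0] = -4

k=0: U[0][0]=3
  eliminate (1,0): mult=-3, new row 1: (0, 1, -3); set L[1][0]=-3
  eliminate (2,0): mult=-4, new row 2: (0, 2, -10); set L[2][0]=-4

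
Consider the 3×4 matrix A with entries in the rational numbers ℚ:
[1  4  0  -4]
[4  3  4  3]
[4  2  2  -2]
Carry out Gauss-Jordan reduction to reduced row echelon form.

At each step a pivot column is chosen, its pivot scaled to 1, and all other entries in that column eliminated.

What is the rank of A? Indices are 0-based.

pivot(0,0)=1: scale R0 → (1, 4, 0, -4)
  clear (1,0): R1 −= (4)R0 → (0, -13, 4, 19)
  clear (2,0): R2 −= (4)R0 → (0, -14, 2, 14)
pivot(1,1)=-13: scale R1 → (0, 1, -4/13, -19/13)
  clear (0,1): R0 −= (4)R1 → (1, 0, 16/13, 24/13)
  clear (2,1): R2 −= (-14)R1 → (0, 0, -30/13, -84/13)
pivot(2,2)=-30/13: scale R2 → (0, 0, 1, 14/5)
  clear (0,2): R0 −= (16/13)R2 → (1, 0, 0, -8/5)
  clear (1,2): R1 −= (-4/13)R2 → (0, 1, 0, -3/5)

rank = 3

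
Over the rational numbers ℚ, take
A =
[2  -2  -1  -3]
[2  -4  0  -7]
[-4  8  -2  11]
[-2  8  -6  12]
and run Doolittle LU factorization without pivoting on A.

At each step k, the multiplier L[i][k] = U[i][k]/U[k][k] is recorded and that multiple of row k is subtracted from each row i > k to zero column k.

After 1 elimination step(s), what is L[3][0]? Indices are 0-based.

Step 1: pivot at (0,0) is 2.
  row1 ← row1 − (1)·row0  ⇒  L[1][0]=1, U row1=(0, -2, 1, -4)
  row2 ← row2 − (-2)·row0  ⇒  L[2][0]=-2, U row2=(0, 4, -4, 5)
  row3 ← row3 − (-1)·row0  ⇒  L[3][0]=-1, U row3=(0, 6, -7, 9)

L[3][0] = -1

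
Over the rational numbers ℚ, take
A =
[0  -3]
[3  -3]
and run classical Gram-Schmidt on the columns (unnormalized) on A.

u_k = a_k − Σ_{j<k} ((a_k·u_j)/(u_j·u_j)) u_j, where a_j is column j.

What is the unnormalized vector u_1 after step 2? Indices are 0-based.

Step 1: u_0 = a_0 = (0, 3).
Step 2: u_1 = a_1 − (-1)·u_0 = (-3, 0).

u_1 = (-3, 0)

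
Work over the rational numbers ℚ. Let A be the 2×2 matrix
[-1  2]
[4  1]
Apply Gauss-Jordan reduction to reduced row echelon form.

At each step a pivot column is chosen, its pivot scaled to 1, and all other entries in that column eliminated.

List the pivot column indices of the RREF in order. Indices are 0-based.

pivot columns: 0, 1

step 1: normalize row 0 (÷-1) = (1, -2)
  row 1: subtract 4×row0 = (0, 9)
step 2: normalize row 1 (÷9) = (0, 1)
  row 0: subtract -2×row1 = (1, 0)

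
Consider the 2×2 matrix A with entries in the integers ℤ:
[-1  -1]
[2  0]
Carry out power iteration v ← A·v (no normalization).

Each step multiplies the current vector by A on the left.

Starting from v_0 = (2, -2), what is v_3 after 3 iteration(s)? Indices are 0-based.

v_0 = (2, -2).
v_1 = A·v_0 = (0, 4).
v_2 = A·v_1 = (-4, 0).
v_3 = A·v_2 = (4, -8).

v_3 = (4, -8)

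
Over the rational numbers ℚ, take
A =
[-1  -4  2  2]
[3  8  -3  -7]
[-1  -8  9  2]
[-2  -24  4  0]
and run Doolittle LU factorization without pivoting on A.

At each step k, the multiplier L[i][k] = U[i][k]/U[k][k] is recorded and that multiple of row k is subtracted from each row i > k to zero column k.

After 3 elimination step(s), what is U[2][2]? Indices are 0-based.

[col 0] pivot -1
  R1 -= -3*R0 → (0, -4, 3, -1)  (L[1][0] := -3)
  R2 -= 1*R0 → (0, -4, 7, 0)  (L[2][0] := 1)
  R3 -= 2*R0 → (0, -16, 0, -4)  (L[3][0] := 2)
[col 1] pivot -4
  R2 -= 1*R1 → (0, 0, 4, 1)  (L[2][1] := 1)
  R3 -= 4*R1 → (0, 0, -12, 0)  (L[3][1] := 4)
[col 2] pivot 4
  R3 -= -3*R2 → (0, 0, 0, 3)  (L[3][2] := -3)

U[2][2] = 4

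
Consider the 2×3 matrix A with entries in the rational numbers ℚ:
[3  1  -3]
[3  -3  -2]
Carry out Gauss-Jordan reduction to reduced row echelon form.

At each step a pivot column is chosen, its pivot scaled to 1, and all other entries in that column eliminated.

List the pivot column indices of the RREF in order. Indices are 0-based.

step 1: normalize row 0 (÷3) = (1, 1/3, -1)
  row 1: subtract 3×row0 = (0, -4, 1)
step 2: normalize row 1 (÷-4) = (0, 1, -1/4)
  row 0: subtract 1/3×row1 = (1, 0, -11/12)

pivot columns: 0, 1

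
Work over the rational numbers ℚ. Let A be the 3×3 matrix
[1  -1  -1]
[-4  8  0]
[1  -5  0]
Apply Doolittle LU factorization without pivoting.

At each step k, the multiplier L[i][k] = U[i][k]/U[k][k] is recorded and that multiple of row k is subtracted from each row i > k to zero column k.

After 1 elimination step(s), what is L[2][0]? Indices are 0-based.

L[2][0] = 1

Step 1: pivot at (0,0) is 1.
  row1 ← row1 − (-4)·row0  ⇒  L[1][0]=-4, U row1=(0, 4, -4)
  row2 ← row2 − (1)·row0  ⇒  L[2][0]=1, U row2=(0, -4, 1)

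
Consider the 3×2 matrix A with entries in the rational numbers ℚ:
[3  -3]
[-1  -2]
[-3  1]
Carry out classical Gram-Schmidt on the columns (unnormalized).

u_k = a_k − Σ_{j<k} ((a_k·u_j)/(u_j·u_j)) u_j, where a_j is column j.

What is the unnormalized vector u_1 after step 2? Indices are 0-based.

Step 1: u_0 = a_0 = (3, -1, -3).
Step 2: u_1 = a_1 − (-10/19)·u_0 = (-27/19, -48/19, -11/19).

u_1 = (-27/19, -48/19, -11/19)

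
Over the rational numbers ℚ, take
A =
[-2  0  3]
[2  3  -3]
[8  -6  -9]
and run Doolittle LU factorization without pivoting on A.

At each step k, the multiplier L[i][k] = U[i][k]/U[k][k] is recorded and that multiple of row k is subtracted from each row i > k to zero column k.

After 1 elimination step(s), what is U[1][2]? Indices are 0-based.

Step 1: pivot at (0,0) is -2.
  row1 ← row1 − (-1)·row0  ⇒  L[1][0]=-1, U row1=(0, 3, 0)
  row2 ← row2 − (-4)·row0  ⇒  L[2][0]=-4, U row2=(0, -6, 3)

U[1][2] = 0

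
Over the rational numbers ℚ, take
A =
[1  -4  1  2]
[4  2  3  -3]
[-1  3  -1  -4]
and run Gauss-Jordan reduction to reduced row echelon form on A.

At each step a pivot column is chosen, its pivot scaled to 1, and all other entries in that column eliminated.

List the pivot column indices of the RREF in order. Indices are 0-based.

pivot columns: 0, 1, 2

[1] R0 /= 1  ⇒  (1, -4, 1, 2)
     R1 -= 4·R0  ⇒  (0, 18, -1, -11)
     R2 -= -1·R0  ⇒  (0, -1, 0, -2)
[2] R1 /= 18  ⇒  (0, 1, -1/18, -11/18)
     R0 -= -4·R1  ⇒  (1, 0, 7/9, -4/9)
     R2 -= -1·R1  ⇒  (0, 0, -1/18, -47/18)
[3] R2 /= -1/18  ⇒  (0, 0, 1, 47)
     R0 -= 7/9·R2  ⇒  (1, 0, 0, -37)
     R1 -= -1/18·R2  ⇒  (0, 1, 0, 2)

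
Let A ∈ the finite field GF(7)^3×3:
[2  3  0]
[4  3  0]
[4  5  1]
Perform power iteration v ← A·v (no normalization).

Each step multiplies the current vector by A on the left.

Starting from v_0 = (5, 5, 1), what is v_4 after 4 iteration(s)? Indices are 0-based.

v_4 = (4, 6, 4)

v_0 = (5, 5, 1).
v_1 = A·v_0 = (4, 0, 4).
v_2 = A·v_1 = (1, 2, 6).
v_3 = A·v_2 = (1, 3, 6).
v_4 = A·v_3 = (4, 6, 4).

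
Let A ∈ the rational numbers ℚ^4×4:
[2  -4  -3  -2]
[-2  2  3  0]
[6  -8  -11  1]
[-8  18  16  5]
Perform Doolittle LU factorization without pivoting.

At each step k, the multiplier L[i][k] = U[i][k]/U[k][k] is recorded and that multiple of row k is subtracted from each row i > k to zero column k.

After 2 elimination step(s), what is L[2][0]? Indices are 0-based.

Step 1: pivot at (0,0) is 2.
  row1 ← row1 − (-1)·row0  ⇒  L[1][0]=-1, U row1=(0, -2, 0, -2)
  row2 ← row2 − (3)·row0  ⇒  L[2][0]=3, U row2=(0, 4, -2, 7)
  row3 ← row3 − (-4)·row0  ⇒  L[3][0]=-4, U row3=(0, 2, 4, -3)
Step 2: pivot at (1,1) is -2.
  row2 ← row2 − (-2)·row1  ⇒  L[2][1]=-2, U row2=(0, 0, -2, 3)
  row3 ← row3 − (-1)·row1  ⇒  L[3][1]=-1, U row3=(0, 0, 4, -5)

L[2][0] = 3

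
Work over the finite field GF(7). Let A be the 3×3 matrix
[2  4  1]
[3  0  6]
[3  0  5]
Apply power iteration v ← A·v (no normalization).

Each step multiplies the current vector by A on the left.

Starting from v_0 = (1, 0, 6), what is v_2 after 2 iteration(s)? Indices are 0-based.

v_0 = (1, 0, 6).
v_1 = A·v_0 = (1, 4, 5).
v_2 = A·v_1 = (2, 5, 0).

v_2 = (2, 5, 0)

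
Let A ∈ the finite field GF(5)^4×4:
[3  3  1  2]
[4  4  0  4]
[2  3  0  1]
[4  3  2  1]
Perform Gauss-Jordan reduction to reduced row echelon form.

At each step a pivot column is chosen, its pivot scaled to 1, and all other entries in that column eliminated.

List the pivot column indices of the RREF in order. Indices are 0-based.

pivot columns: 0, 1, 2, 3

step 1: normalize row 0 (÷3) = (1, 1, 2, 4)
  row 1: subtract 4×row0 = (0, 0, 2, 3)
  row 2: subtract 2×row0 = (0, 1, 1, 3)
  row 3: subtract 4×row0 = (0, 4, 4, 0)
step 2: exchange rows 1,2
step 2: normalize row 1 (÷1) = (0, 1, 1, 3)
  row 0: subtract 1×row1 = (1, 0, 1, 1)
  row 3: subtract 4×row1 = (0, 0, 0, 3)
step 3: normalize row 2 (÷2) = (0, 0, 1, 4)
  row 0: subtract 1×row2 = (1, 0, 0, 2)
  row 1: subtract 1×row2 = (0, 1, 0, 4)
step 4: normalize row 3 (÷3) = (0, 0, 0, 1)
  row 0: subtract 2×row3 = (1, 0, 0, 0)
  row 1: subtract 4×row3 = (0, 1, 0, 0)
  row 2: subtract 4×row3 = (0, 0, 1, 0)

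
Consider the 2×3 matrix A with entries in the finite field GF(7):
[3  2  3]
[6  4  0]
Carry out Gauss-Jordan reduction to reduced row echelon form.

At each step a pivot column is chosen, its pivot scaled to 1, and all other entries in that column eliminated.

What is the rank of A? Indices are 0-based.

pivot(0,0)=3: scale R0 → (1, 3, 1)
  clear (1,0): R1 −= (6)R0 → (0, 0, 1)
col 1: no nonzero at/below row 1; advance.
pivot(1,2)=1: scale R1 → (0, 0, 1)
  clear (0,2): R0 −= (1)R1 → (1, 3, 0)

rank = 2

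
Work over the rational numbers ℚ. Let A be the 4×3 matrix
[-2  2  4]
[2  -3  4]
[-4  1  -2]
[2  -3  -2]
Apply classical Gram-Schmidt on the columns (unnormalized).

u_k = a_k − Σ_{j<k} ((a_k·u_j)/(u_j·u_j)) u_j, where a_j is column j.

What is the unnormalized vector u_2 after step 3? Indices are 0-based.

Step 1: u_0 = a_0 = (-2, 2, -4, 2).
Step 2: u_1 = a_1 − (-5/7)·u_0 = (4/7, -11/7, -13/7, -11/7).
Step 3: u_2 = a_2 − (1/7)·u_0 − (20/61)·u_1 = (250/61, 258/61, -50/61, -108/61).

u_2 = (250/61, 258/61, -50/61, -108/61)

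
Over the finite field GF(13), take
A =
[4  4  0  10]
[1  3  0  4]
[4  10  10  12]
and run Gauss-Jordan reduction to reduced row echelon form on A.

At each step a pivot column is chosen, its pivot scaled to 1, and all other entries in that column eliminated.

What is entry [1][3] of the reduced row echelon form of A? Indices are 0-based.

M[1][3] = 4

pivot(0,0)=4: scale R0 → (1, 1, 0, 9)
  clear (1,0): R1 −= (1)R0 → (0, 2, 0, 8)
  clear (2,0): R2 −= (4)R0 → (0, 6, 10, 2)
pivot(1,1)=2: scale R1 → (0, 1, 0, 4)
  clear (0,1): R0 −= (1)R1 → (1, 0, 0, 5)
  clear (2,1): R2 −= (6)R1 → (0, 0, 10, 4)
pivot(2,2)=10: scale R2 → (0, 0, 1, 3)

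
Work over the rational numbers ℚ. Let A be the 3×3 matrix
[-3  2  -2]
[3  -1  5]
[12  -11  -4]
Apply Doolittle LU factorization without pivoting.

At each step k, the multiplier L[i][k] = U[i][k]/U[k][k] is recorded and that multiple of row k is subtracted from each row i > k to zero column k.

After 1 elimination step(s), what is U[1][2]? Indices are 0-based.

U[1][2] = 3

Step 1: pivot at (0,0) is -3.
  row1 ← row1 − (-1)·row0  ⇒  L[1][0]=-1, U row1=(0, 1, 3)
  row2 ← row2 − (-4)·row0  ⇒  L[2][0]=-4, U row2=(0, -3, -12)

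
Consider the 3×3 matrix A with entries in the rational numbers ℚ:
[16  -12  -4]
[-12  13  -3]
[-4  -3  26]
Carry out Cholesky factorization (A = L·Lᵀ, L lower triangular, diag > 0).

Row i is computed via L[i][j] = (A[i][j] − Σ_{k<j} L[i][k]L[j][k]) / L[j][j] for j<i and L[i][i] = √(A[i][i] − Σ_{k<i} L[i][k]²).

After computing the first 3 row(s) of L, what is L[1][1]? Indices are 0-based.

L[1][1] = 2

Step 1: L[0][0] = √(16) = 4.
  L[1][0] = (-12) / L[0][0] = -3.
Step 2: L[1][1] = √(4) = 2.
  L[2][0] = (-4) / L[0][0] = -1.
  L[2][1] = (-6) / L[1][1] = -3.
Step 3: L[2][2] = √(16) = 4.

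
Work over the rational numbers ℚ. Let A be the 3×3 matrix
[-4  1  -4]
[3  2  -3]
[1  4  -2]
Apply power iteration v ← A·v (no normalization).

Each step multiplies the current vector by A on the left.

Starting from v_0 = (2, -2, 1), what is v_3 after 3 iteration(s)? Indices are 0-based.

v_0 = (2, -2, 1).
v_1 = A·v_0 = (-14, -1, -8).
v_2 = A·v_1 = (87, -20, -2).
v_3 = A·v_2 = (-360, 227, 11).

v_3 = (-360, 227, 11)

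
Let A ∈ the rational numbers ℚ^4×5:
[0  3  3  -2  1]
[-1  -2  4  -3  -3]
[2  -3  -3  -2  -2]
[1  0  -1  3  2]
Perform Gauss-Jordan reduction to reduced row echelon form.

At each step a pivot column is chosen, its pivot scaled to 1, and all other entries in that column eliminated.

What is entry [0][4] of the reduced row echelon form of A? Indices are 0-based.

[1] R0 <-> R1
[1] R0 /= -1  ⇒  (1, 2, -4, 3, 3)
     R2 -= 2·R0  ⇒  (0, -7, 5, -8, -8)
     R3 -= 1·R0  ⇒  (0, -2, 3, 0, -1)
[2] R1 /= 3  ⇒  (0, 1, 1, -2/3, 1/3)
     R0 -= 2·R1  ⇒  (1, 0, -6, 13/3, 7/3)
     R2 -= -7·R1  ⇒  (0, 0, 12, -38/3, -17/3)
     R3 -= -2·R1  ⇒  (0, 0, 5, -4/3, -1/3)
[3] R2 /= 12  ⇒  (0, 0, 1, -19/18, -17/36)
     R0 -= -6·R2  ⇒  (1, 0, 0, -2, -1/2)
     R1 -= 1·R2  ⇒  (0, 1, 0, 7/18, 29/36)
     R3 -= 5·R2  ⇒  (0, 0, 0, 71/18, 73/36)
[4] R3 /= 71/18  ⇒  (0, 0, 0, 1, 73/142)
     R0 -= -2·R3  ⇒  (1, 0, 0, 0, 75/142)
     R1 -= 7/18·R3  ⇒  (0, 1, 0, 0, 43/71)
     R2 -= -19/18·R3  ⇒  (0, 0, 1, 0, 5/71)

M[0][4] = 75/142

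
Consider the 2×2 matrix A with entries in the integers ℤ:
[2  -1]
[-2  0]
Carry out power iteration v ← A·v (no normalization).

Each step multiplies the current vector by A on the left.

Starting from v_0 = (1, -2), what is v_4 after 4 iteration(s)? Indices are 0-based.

v_0 = (1, -2).
v_1 = A·v_0 = (4, -2).
v_2 = A·v_1 = (10, -8).
v_3 = A·v_2 = (28, -20).
v_4 = A·v_3 = (76, -56).

v_4 = (76, -56)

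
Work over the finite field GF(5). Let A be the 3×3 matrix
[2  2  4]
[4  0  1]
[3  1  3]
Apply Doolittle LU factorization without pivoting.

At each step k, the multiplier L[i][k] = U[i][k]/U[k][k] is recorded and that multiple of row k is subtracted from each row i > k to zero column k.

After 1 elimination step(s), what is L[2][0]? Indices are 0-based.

Step 1: pivot at (0,0) is 2.
  row1 ← row1 − (2)·row0  ⇒  L[1][0]=2, U row1=(0, 1, 3)
  row2 ← row2 − (4)·row0  ⇒  L[2][0]=4, U row2=(0, 3, 2)

L[2][0] = 4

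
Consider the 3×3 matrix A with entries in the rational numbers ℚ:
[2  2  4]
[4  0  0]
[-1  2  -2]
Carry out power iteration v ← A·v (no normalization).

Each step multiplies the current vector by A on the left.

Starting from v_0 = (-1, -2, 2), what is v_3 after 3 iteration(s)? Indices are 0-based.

v_0 = (-1, -2, 2).
v_1 = A·v_0 = (2, -4, -7).
v_2 = A·v_1 = (-32, 8, 4).
v_3 = A·v_2 = (-32, -128, 40).

v_3 = (-32, -128, 40)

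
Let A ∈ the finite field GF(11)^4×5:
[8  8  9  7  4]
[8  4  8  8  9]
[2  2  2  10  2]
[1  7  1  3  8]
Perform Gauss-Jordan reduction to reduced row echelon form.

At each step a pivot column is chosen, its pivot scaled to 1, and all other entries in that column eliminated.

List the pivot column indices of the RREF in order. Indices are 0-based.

pivot columns: 0, 1, 2, 3

[1] R0 /= 8  ⇒  (1, 1, 8, 5, 6)
     R1 -= 8·R0  ⇒  (0, 7, 10, 1, 5)
     R2 -= 2·R0  ⇒  (0, 0, 8, 0, 1)
     R3 -= 1·R0  ⇒  (0, 6, 4, 9, 2)
[2] R1 /= 7  ⇒  (0, 1, 3, 8, 7)
     R0 -= 1·R1  ⇒  (1, 0, 5, 8, 10)
     R3 -= 6·R1  ⇒  (0, 0, 8, 5, 4)
[3] R2 /= 8  ⇒  (0, 0, 1, 0, 7)
     R0 -= 5·R2  ⇒  (1, 0, 0, 8, 8)
     R1 -= 3·R2  ⇒  (0, 1, 0, 8, 8)
     R3 -= 8·R2  ⇒  (0, 0, 0, 5, 3)
[4] R3 /= 5  ⇒  (0, 0, 0, 1, 5)
     R0 -= 8·R3  ⇒  (1, 0, 0, 0, 1)
     R1 -= 8·R3  ⇒  (0, 1, 0, 0, 1)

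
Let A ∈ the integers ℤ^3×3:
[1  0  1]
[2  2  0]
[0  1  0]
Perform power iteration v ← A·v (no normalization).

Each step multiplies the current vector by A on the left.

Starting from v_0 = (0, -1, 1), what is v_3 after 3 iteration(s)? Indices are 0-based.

v_3 = (-2, -4, -2)

v_0 = (0, -1, 1).
v_1 = A·v_0 = (1, -2, -1).
v_2 = A·v_1 = (0, -2, -2).
v_3 = A·v_2 = (-2, -4, -2).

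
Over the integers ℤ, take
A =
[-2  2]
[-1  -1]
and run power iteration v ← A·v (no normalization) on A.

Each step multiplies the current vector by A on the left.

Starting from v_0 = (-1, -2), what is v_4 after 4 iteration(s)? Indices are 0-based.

v_0 = (-1, -2).
v_1 = A·v_0 = (-2, 3).
v_2 = A·v_1 = (10, -1).
v_3 = A·v_2 = (-22, -9).
v_4 = A·v_3 = (26, 31).

v_4 = (26, 31)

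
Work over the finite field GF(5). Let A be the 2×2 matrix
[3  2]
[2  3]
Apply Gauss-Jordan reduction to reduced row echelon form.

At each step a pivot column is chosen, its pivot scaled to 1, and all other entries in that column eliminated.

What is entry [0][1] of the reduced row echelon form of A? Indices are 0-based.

pivot(0,0)=3: scale R0 → (1, 4)
  clear (1,0): R1 −= (2)R0 → (0, 0)
col 1: no nonzero at/below row 1; advance.

M[0][1] = 4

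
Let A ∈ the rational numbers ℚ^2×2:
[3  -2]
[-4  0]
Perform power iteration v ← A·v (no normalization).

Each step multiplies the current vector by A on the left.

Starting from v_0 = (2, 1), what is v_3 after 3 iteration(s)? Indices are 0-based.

v_0 = (2, 1).
v_1 = A·v_0 = (4, -8).
v_2 = A·v_1 = (28, -16).
v_3 = A·v_2 = (116, -112).

v_3 = (116, -112)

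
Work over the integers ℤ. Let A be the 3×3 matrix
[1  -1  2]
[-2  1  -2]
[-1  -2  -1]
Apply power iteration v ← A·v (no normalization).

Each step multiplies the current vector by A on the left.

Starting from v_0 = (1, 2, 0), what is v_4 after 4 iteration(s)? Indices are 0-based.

v_4 = (-71, 82, -14)

v_0 = (1, 2, 0).
v_1 = A·v_0 = (-1, 0, -5).
v_2 = A·v_1 = (-11, 12, 6).
v_3 = A·v_2 = (-11, 22, -19).
v_4 = A·v_3 = (-71, 82, -14).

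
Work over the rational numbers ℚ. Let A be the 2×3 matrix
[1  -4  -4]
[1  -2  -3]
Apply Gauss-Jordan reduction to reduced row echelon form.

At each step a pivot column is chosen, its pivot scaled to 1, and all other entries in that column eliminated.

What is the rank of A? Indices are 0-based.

step 1: normalize row 0 (÷1) = (1, -4, -4)
  row 1: subtract 1×row0 = (0, 2, 1)
step 2: normalize row 1 (÷2) = (0, 1, 1/2)
  row 0: subtract -4×row1 = (1, 0, -2)

rank = 2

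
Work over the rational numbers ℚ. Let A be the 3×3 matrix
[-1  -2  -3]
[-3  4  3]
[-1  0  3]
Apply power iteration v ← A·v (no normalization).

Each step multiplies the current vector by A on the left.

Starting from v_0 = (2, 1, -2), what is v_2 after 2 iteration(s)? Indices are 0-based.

v_0 = (2, 1, -2).
v_1 = A·v_0 = (2, -8, -8).
v_2 = A·v_1 = (38, -62, -26).

v_2 = (38, -62, -26)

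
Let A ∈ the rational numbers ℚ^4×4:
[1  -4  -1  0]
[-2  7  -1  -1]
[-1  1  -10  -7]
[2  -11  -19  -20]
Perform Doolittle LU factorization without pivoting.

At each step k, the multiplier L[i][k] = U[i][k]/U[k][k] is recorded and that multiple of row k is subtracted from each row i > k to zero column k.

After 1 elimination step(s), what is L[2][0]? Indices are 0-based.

L[2][0] = -1

[col 0] pivot 1
  R1 -= -2*R0 → (0, -1, -3, -1)  (L[1][0] := -2)
  R2 -= -1*R0 → (0, -3, -11, -7)  (L[2][0] := -1)
  R3 -= 2*R0 → (0, -3, -17, -20)  (L[3][0] := 2)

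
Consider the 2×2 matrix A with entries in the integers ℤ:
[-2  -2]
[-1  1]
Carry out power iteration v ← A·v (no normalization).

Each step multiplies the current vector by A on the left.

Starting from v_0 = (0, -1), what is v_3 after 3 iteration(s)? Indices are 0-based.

v_0 = (0, -1).
v_1 = A·v_0 = (2, -1).
v_2 = A·v_1 = (-2, -3).
v_3 = A·v_2 = (10, -1).

v_3 = (10, -1)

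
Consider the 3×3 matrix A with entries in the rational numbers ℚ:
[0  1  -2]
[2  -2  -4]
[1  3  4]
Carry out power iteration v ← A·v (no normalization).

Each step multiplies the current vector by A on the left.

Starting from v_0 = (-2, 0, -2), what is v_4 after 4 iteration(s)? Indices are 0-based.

v_0 = (-2, 0, -2).
v_1 = A·v_0 = (4, 4, -10).
v_2 = A·v_1 = (24, 40, -24).
v_3 = A·v_2 = (88, 64, 48).
v_4 = A·v_3 = (-32, -144, 472).

v_4 = (-32, -144, 472)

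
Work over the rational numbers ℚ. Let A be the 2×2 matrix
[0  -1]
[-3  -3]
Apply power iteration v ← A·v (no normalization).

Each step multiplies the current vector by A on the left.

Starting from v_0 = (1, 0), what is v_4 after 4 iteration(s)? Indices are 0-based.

v_0 = (1, 0).
v_1 = A·v_0 = (0, -3).
v_2 = A·v_1 = (3, 9).
v_3 = A·v_2 = (-9, -36).
v_4 = A·v_3 = (36, 135).

v_4 = (36, 135)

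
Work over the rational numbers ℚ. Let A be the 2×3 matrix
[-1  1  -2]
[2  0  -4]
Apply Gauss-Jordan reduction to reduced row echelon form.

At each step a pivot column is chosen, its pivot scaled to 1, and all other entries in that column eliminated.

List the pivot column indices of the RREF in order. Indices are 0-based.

[1] R0 /= -1  ⇒  (1, -1, 2)
     R1 -= 2·R0  ⇒  (0, 2, -8)
[2] R1 /= 2  ⇒  (0, 1, -4)
     R0 -= -1·R1  ⇒  (1, 0, -2)

pivot columns: 0, 1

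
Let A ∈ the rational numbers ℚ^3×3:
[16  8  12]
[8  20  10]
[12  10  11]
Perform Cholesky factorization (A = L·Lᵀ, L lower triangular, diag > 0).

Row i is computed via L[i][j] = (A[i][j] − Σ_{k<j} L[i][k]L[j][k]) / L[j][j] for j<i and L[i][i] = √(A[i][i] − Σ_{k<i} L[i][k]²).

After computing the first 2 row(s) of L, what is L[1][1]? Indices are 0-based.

Step 1: L[0][0] = √(16) = 4.
  L[1][0] = (8) / L[0][0] = 2.
Step 2: L[1][1] = √(16) = 4.

L[1][1] = 4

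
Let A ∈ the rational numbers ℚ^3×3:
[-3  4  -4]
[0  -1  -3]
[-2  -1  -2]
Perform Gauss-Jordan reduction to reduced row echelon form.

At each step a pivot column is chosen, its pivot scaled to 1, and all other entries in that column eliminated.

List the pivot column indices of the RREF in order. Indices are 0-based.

[1] R0 /= -3  ⇒  (1, -4/3, 4/3)
     R2 -= -2·R0  ⇒  (0, -11/3, 2/3)
[2] R1 /= -1  ⇒  (0, 1, 3)
     R0 -= -4/3·R1  ⇒  (1, 0, 16/3)
     R2 -= -11/3·R1  ⇒  (0, 0, 35/3)
[3] R2 /= 35/3  ⇒  (0, 0, 1)
     R0 -= 16/3·R2  ⇒  (1, 0, 0)
     R1 -= 3·R2  ⇒  (0, 1, 0)

pivot columns: 0, 1, 2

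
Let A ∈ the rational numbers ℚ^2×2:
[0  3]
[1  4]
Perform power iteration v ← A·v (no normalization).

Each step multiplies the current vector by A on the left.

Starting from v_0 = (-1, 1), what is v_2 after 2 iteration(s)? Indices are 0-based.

v_2 = (9, 15)

v_0 = (-1, 1).
v_1 = A·v_0 = (3, 3).
v_2 = A·v_1 = (9, 15).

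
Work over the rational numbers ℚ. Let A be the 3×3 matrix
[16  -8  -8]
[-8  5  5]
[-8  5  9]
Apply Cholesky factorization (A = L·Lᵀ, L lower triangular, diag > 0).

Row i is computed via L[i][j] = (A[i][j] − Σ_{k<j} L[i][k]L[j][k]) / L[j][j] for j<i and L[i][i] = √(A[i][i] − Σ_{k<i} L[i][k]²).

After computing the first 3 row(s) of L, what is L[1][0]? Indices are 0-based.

Step 1: L[0][0] = √(16) = 4.
  L[1][0] = (-8) / L[0][0] = -2.
Step 2: L[1][1] = √(1) = 1.
  L[2][0] = (-8) / L[0][0] = -2.
  L[2][1] = (1) / L[1][1] = 1.
Step 3: L[2][2] = √(4) = 2.

L[1][0] = -2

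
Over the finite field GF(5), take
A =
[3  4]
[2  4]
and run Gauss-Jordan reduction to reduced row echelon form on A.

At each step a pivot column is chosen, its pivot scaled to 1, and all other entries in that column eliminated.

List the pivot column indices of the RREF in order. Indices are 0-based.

pivot columns: 0, 1

[1] R0 /= 3  ⇒  (1, 3)
     R1 -= 2·R0  ⇒  (0, 3)
[2] R1 /= 3  ⇒  (0, 1)
     R0 -= 3·R1  ⇒  (1, 0)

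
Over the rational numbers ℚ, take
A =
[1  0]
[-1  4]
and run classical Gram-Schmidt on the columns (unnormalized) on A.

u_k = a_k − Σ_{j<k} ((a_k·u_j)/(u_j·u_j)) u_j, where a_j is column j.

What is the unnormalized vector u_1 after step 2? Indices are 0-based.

Step 1: u_0 = a_0 = (1, -1).
Step 2: u_1 = a_1 − (-2)·u_0 = (2, 2).

u_1 = (2, 2)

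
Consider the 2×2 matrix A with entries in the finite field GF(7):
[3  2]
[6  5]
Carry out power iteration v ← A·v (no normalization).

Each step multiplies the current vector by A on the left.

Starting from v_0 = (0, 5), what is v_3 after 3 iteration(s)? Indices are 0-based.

v_3 = (1, 5)

v_0 = (0, 5).
v_1 = A·v_0 = (3, 4).
v_2 = A·v_1 = (3, 3).
v_3 = A·v_2 = (1, 5).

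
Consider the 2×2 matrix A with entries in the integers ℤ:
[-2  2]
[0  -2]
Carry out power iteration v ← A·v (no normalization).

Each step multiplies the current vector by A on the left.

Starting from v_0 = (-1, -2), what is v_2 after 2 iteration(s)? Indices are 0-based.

v_2 = (12, -8)

v_0 = (-1, -2).
v_1 = A·v_0 = (-2, 4).
v_2 = A·v_1 = (12, -8).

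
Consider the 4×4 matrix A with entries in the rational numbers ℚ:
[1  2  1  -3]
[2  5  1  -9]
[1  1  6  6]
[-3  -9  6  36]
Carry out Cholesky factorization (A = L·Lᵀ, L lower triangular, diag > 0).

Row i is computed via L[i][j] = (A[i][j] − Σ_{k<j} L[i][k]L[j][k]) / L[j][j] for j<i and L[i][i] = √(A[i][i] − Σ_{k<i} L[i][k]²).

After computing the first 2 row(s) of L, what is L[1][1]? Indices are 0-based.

Step 1: L[0][0] = √(1) = 1.
  L[1][0] = (2) / L[0][0] = 2.
Step 2: L[1][1] = √(1) = 1.

L[1][1] = 1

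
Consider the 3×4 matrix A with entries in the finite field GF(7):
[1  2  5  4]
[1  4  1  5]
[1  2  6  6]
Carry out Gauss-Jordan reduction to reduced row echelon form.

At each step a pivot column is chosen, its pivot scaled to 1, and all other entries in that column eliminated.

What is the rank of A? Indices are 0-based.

pivot(0,0)=1: scale R0 → (1, 2, 5, 4)
  clear (1,0): R1 −= (1)R0 → (0, 2, 3, 1)
  clear (2,0): R2 −= (1)R0 → (0, 0, 1, 2)
pivot(1,1)=2: scale R1 → (0, 1, 5, 4)
  clear (0,1): R0 −= (2)R1 → (1, 0, 2, 3)
pivot(2,2)=1: scale R2 → (0, 0, 1, 2)
  clear (0,2): R0 −= (2)R2 → (1, 0, 0, 6)
  clear (1,2): R1 −= (5)R2 → (0, 1, 0, 1)

rank = 3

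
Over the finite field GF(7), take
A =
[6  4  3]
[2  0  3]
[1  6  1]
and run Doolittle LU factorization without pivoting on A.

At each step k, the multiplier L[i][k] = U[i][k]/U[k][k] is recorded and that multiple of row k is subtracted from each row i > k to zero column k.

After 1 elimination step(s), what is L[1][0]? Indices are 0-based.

Step 1: pivot at (0,0) is 6.
  row1 ← row1 − (5)·row0  ⇒  L[1][0]=5, U row1=(0, 1, 2)
  row2 ← row2 − (6)·row0  ⇒  L[2][0]=6, U row2=(0, 3, 4)

L[1][0] = 5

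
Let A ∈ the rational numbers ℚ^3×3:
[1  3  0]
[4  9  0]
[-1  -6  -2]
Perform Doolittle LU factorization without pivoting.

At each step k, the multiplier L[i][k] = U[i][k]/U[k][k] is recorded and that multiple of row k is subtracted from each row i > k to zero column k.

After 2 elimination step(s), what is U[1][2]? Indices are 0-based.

k=0: U[0][0]=1
  eliminate (1,0): mult=4, new row 1: (0, -3, 0); set L[1][0]=4
  eliminate (2,0): mult=-1, new row 2: (0, -3, -2); set L[2][0]=-1
k=1: U[1][1]=-3
  eliminate (2,1): mult=1, new row 2: (0, 0, -2); set L[2][1]=1

U[1][2] = 0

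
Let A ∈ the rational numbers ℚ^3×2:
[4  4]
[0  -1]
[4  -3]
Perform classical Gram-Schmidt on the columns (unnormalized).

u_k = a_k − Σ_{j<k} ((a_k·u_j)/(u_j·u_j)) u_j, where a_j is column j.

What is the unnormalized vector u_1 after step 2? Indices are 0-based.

u_1 = (7/2, -1, -7/2)

Step 1: u_0 = a_0 = (4, 0, 4).
Step 2: u_1 = a_1 − (1/8)·u_0 = (7/2, -1, -7/2).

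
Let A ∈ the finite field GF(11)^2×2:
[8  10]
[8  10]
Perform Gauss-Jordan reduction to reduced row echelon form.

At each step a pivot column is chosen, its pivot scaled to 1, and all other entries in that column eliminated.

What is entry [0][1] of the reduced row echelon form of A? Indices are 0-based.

M[0][1] = 4

[1] R0 /= 8  ⇒  (1, 4)
     R1 -= 8·R0  ⇒  (0, 0)
column 1 empty below row 1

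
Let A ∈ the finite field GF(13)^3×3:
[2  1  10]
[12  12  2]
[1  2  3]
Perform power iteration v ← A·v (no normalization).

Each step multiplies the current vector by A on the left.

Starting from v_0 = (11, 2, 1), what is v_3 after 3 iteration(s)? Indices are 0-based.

v_0 = (11, 2, 1).
v_1 = A·v_0 = (8, 2, 5).
v_2 = A·v_1 = (3, 0, 1).
v_3 = A·v_2 = (3, 12, 6).

v_3 = (3, 12, 6)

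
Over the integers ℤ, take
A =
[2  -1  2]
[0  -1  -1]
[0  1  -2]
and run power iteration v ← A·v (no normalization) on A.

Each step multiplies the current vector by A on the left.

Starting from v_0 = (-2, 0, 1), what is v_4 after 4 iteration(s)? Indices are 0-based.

v_4 = (-22, 9, 0)

v_0 = (-2, 0, 1).
v_1 = A·v_0 = (-2, -1, -2).
v_2 = A·v_1 = (-7, 3, 3).
v_3 = A·v_2 = (-11, -6, -3).
v_4 = A·v_3 = (-22, 9, 0).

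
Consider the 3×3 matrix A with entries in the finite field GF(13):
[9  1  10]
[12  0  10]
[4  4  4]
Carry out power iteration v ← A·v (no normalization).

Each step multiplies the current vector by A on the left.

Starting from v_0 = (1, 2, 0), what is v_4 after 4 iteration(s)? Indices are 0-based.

v_4 = (11, 12, 6)

v_0 = (1, 2, 0).
v_1 = A·v_0 = (11, 12, 12).
v_2 = A·v_1 = (10, 5, 10).
v_3 = A·v_2 = (0, 12, 9).
v_4 = A·v_3 = (11, 12, 6).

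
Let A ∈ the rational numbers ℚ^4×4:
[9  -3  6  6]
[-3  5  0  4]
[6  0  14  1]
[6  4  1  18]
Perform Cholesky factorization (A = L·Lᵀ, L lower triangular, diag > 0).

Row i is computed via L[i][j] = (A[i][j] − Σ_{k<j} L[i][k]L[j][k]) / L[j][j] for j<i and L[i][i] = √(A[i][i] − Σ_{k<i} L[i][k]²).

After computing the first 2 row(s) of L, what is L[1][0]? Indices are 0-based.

L[1][0] = -1

Step 1: L[0][0] = √(9) = 3.
  L[1][0] = (-3) / L[0][0] = -1.
Step 2: L[1][1] = √(4) = 2.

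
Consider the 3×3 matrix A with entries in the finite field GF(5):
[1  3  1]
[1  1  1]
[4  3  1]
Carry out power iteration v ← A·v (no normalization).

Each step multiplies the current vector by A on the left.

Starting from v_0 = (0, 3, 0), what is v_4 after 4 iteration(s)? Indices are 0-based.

v_0 = (0, 3, 0).
v_1 = A·v_0 = (4, 3, 4).
v_2 = A·v_1 = (2, 1, 4).
v_3 = A·v_2 = (4, 2, 0).
v_4 = A·v_3 = (0, 1, 2).

v_4 = (0, 1, 2)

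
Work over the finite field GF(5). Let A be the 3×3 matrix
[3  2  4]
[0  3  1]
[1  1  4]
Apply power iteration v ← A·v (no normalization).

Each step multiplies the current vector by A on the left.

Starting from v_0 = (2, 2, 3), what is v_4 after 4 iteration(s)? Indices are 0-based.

v_0 = (2, 2, 3).
v_1 = A·v_0 = (2, 4, 1).
v_2 = A·v_1 = (3, 3, 0).
v_3 = A·v_2 = (0, 4, 1).
v_4 = A·v_3 = (2, 3, 3).

v_4 = (2, 3, 3)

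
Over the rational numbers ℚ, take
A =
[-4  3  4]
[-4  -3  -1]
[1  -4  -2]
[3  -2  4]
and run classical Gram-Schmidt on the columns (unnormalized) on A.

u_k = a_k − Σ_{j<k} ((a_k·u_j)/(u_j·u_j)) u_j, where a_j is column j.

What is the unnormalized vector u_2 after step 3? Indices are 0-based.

Step 1: u_0 = a_0 = (-4, -4, 1, 3).
Step 2: u_1 = a_1 − (-5/21)·u_0 = (43/21, -83/21, -79/21, -9/7).
Step 3: u_2 = a_2 − (-1/21)·u_0 − (305/748)·u_1 = (2225/748, 315/748, -313/748, 3491/748).

u_2 = (2225/748, 315/748, -313/748, 3491/748)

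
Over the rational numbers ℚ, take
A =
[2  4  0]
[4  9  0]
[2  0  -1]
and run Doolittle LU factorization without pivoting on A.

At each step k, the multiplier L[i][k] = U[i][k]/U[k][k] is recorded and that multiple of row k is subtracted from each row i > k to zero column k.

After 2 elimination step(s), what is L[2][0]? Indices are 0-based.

Step 1: pivot at (0,0) is 2.
  row1 ← row1 − (2)·row0  ⇒  L[1][0]=2, U row1=(0, 1, 0)
  row2 ← row2 − (1)·row0  ⇒  L[2][0]=1, U row2=(0, -4, -1)
Step 2: pivot at (1,1) is 1.
  row2 ← row2 − (-4)·row1  ⇒  L[2][1]=-4, U row2=(0, 0, -1)

L[2][0] = 1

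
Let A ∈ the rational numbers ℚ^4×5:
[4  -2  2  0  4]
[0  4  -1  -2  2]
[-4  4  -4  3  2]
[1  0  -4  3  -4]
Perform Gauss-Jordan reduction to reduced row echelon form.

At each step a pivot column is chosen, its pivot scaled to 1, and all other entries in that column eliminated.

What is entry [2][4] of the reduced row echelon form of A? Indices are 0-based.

M[2][4] = 298/101

step 1: normalize row 0 (÷4) = (1, -1/2, 1/2, 0, 1)
  row 2: subtract -4×row0 = (0, 2, -2, 3, 6)
  row 3: subtract 1×row0 = (0, 1/2, -9/2, 3, -5)
step 2: normalize row 1 (÷4) = (0, 1, -1/4, -1/2, 1/2)
  row 0: subtract -1/2×row1 = (1, 0, 3/8, -1/4, 5/4)
  row 2: subtract 2×row1 = (0, 0, -3/2, 4, 5)
  row 3: subtract 1/2×row1 = (0, 0, -35/8, 13/4, -21/4)
step 3: normalize row 2 (÷-3/2) = (0, 0, 1, -8/3, -10/3)
  row 0: subtract 3/8×row2 = (1, 0, 0, 3/4, 5/2)
  row 1: subtract -1/4×row2 = (0, 1, 0, -7/6, -1/3)
  row 3: subtract -35/8×row2 = (0, 0, 0, -101/12, -119/6)
step 4: normalize row 3 (÷-101/12) = (0, 0, 0, 1, 238/101)
  row 0: subtract 3/4×row3 = (1, 0, 0, 0, 74/101)
  row 1: subtract -7/6×row3 = (0, 1, 0, 0, 244/101)
  row 2: subtract -8/3×row3 = (0, 0, 1, 0, 298/101)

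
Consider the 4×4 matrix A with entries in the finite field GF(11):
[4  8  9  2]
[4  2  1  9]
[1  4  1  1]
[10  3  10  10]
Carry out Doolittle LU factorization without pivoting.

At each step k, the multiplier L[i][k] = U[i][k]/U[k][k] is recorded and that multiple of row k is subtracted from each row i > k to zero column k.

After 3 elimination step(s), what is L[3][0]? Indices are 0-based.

L[3][0] = 8

k=0: U[0][0]=4
  eliminate (1,0): mult=1, new row 1: (0, 5, 3, 7); set L[1][0]=1
  eliminate (2,0): mult=3, new row 2: (0, 2, 7, 6); set L[2][0]=3
  eliminate (3,0): mult=8, new row 3: (0, 5, 4, 5); set L[3][0]=8
k=1: U[1][1]=5
  eliminate (2,1): mult=7, new row 2: (0, 0, 8, 1); set L[2][1]=7
  eliminate (3,1): mult=1, new row 3: (0, 0, 1, 9); set L[3][1]=1
k=2: U[2][2]=8
  eliminate (3,2): mult=7, new row 3: (0, 0, 0, 2); set L[3][2]=7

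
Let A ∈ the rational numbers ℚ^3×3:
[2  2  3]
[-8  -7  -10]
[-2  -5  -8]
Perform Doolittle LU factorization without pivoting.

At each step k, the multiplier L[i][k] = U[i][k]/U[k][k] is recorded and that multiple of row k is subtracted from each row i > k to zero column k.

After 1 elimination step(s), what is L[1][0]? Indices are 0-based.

L[1][0] = -4

k=0: U[0][0]=2
  eliminate (1,0): mult=-4, new row 1: (0, 1, 2); set L[1][0]=-4
  eliminate (2,0): mult=-1, new row 2: (0, -3, -5); set L[2][0]=-1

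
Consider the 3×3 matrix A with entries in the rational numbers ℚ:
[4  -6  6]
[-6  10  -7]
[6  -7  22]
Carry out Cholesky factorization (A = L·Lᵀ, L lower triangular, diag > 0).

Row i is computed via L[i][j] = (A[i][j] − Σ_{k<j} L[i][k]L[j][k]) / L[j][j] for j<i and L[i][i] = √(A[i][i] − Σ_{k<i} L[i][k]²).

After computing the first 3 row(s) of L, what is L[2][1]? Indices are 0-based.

Step 1: L[0][0] = √(4) = 2.
  L[1][0] = (-6) / L[0][0] = -3.
Step 2: L[1][1] = √(1) = 1.
  L[2][0] = (6) / L[0][0] = 3.
  L[2][1] = (2) / L[1][1] = 2.
Step 3: L[2][2] = √(9) = 3.

L[2][1] = 2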